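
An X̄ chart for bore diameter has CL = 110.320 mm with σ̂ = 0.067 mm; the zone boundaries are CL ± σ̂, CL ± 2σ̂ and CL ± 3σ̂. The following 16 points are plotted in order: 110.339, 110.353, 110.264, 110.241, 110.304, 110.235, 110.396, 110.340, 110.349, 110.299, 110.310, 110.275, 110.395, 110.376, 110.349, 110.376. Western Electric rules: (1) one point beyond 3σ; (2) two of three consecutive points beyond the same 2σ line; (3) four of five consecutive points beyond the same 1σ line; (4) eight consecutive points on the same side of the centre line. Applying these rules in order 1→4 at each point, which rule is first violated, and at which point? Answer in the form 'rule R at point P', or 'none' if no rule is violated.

Zone of each point (C = within 1σ̂, B = 1σ̂–2σ̂, A = 2σ̂–3σ̂, * = beyond 3σ̂; sign = side of CL): 1:+C, 2:+C, 3:-C, 4:-B, 5:-C, 6:-B, 7:+B, 8:+C, 9:+C, 10:-C, 11:-C, 12:-C, 13:+B, 14:+C, 15:+C, 16:+C
No rule fires across all 16 points.

none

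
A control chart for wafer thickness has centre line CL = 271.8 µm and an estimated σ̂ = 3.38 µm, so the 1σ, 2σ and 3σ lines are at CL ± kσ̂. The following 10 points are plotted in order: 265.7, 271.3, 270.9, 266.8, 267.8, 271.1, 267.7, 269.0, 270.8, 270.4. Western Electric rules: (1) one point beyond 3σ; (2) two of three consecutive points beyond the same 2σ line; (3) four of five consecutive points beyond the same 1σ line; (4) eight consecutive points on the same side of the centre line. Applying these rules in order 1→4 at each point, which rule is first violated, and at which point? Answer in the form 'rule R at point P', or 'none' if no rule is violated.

rule 4 at point 8

Zone of each point (C = within 1σ̂, B = 1σ̂–2σ̂, A = 2σ̂–3σ̂, * = beyond 3σ̂; sign = side of CL): 1:-B, 2:-C, 3:-C, 4:-B, 5:-B, 6:-C, 7:-B, 8:-C, 9:-C, 10:-C
Rule 4 (eight consecutive points on the same side of the centre line) is satisfied at point 8.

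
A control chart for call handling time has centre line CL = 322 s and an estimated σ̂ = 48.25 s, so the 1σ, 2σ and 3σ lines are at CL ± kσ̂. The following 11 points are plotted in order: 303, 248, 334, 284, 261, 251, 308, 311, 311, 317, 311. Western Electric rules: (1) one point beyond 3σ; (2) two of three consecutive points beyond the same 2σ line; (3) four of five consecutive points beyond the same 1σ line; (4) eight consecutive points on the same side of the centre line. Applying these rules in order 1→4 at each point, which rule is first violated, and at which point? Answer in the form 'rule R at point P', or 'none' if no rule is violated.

Zone of each point (C = within 1σ̂, B = 1σ̂–2σ̂, A = 2σ̂–3σ̂, * = beyond 3σ̂; sign = side of CL): 1:-C, 2:-B, 3:+C, 4:-C, 5:-B, 6:-B, 7:-C, 8:-C, 9:-C, 10:-C, 11:-C
Rule 4 (eight consecutive points on the same side of the centre line) is satisfied at point 11.

rule 4 at point 11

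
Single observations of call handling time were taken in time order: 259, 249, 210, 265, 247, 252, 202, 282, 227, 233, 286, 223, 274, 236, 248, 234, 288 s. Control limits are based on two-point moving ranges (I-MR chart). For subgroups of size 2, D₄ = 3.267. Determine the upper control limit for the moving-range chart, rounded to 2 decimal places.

Moving ranges: 10, 39, 55, 18, 5, 50, 80, 55, 6, 53, 63, 51, 38, 12, 14, 54; M̄R̄ = 603.0000 / 16 = 37.6875
UCL_MR = D₄·M̄R̄ = 3.267 × 37.6875 = 123.1251

123.13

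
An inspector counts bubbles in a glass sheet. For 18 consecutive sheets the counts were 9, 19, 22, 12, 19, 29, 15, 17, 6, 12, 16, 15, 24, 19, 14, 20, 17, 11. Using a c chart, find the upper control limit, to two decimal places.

28.61

c̄ = (9 + 19 + 22 + 12 + 19 + 29 + 15 + 17 + 6 + 12 + 16 + 15 + 24 + 19 + 14 + 20 + 17 + 11) / 18 = 296 / 18 = 16.4444
UCL = c̄ + 3√c̄ = 16.4444 + 3 × √16.4444 = 16.4444 + 3 × 4.0552 = 28.6100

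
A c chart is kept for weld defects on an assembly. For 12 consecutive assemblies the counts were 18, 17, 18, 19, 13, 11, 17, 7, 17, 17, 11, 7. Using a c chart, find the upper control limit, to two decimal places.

25.69

c̄ = (18 + 17 + 18 + 19 + 13 + 11 + 17 + 7 + 17 + 17 + 11 + 7) / 12 = 172 / 12 = 14.3333
UCL = c̄ + 3√c̄ = 14.3333 + 3 × √14.3333 = 14.3333 + 3 × 3.7859 = 25.6912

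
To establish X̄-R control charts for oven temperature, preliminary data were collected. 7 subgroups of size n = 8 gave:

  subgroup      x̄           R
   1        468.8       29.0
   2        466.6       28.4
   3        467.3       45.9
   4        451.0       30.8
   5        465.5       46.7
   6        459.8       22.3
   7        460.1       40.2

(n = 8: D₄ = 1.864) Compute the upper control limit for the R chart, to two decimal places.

R̄ = (29.0 + 28.4 + 45.9 + 30.8 + 46.7 + 22.3 + 40.2) / 7 = 243.3000 / 7 = 34.7571
UCL_R = D₄·R̄ = 1.864 × 34.7571 = 64.7873

64.79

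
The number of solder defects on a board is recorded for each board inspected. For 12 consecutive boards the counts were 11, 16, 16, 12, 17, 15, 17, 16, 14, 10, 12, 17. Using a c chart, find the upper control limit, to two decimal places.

c̄ = (11 + 16 + 16 + 12 + 17 + 15 + 17 + 16 + 14 + 10 + 12 + 17) / 12 = 173 / 12 = 14.4167
UCL = c̄ + 3√c̄ = 14.4167 + 3 × √14.4167 = 14.4167 + 3 × 3.7969 = 25.8075

25.81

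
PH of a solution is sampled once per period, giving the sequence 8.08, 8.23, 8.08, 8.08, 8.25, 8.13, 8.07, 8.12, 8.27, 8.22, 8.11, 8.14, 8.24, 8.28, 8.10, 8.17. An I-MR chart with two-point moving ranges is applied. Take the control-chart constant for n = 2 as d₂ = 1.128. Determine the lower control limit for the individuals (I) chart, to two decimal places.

7.91

X̄ = (8.08 + 8.23 + 8.08 + 8.08 + 8.25 + 8.13 + 8.07 + 8.12 + 8.27 + 8.22 + 8.11 + 8.14 + 8.24 + 8.28 + 8.10 + 8.17) / 16 = 8.1606
Moving ranges: 0.15, 0.15, 0.00, 0.17, 0.12, 0.06, 0.05, 0.15, 0.05, 0.11, 0.03, 0.10, 0.04, 0.18, 0.07; M̄R̄ = 1.4300 / 15 = 0.0953
LCL = X̄ − 3·M̄R̄/d₂ = 8.1606 − 3 × 0.0953 / 1.128 = 7.9071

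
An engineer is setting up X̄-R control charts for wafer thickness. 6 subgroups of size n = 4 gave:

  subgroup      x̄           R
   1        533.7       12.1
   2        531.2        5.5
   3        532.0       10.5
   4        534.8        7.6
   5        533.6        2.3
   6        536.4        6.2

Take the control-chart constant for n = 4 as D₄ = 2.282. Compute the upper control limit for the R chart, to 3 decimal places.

R̄ = (12.1 + 5.5 + 10.5 + 7.6 + 2.3 + 6.2) / 6 = 44.2000 / 6 = 7.3667
UCL_R = D₄·R̄ = 2.282 × 7.3667 = 16.8107

16.811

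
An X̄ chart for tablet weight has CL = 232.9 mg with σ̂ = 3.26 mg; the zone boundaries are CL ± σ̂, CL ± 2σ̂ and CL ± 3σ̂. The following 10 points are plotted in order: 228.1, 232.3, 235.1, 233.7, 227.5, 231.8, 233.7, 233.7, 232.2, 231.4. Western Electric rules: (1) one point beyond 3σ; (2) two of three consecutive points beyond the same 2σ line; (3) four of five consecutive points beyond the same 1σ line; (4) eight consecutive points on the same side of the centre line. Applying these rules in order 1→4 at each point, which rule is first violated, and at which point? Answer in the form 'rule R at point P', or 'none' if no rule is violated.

Zone of each point (C = within 1σ̂, B = 1σ̂–2σ̂, A = 2σ̂–3σ̂, * = beyond 3σ̂; sign = side of CL): 1:-B, 2:-C, 3:+C, 4:+C, 5:-B, 6:-C, 7:+C, 8:+C, 9:-C, 10:-C
No rule fires across all 10 points.

none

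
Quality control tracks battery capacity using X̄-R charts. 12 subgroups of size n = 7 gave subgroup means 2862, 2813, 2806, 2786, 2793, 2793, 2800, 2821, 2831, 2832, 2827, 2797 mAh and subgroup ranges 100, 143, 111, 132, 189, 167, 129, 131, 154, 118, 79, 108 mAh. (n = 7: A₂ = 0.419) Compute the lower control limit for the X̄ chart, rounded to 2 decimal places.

2758.91

X̄̄ = (2862 + 2813 + 2806 + 2786 + 2793 + 2793 + 2800 + 2821 + 2831 + 2832 + 2827 + 2797) / 12 = 33761.0000 / 12 = 2813.4167
R̄ = (100 + 143 + 111 + 132 + 189 + 167 + 129 + 131 + 154 + 118 + 79 + 108) / 12 = 1561.0000 / 12 = 130.0833
LCL = X̄̄ − A₂·R̄ = 2813.4167 − 0.419 × 130.0833 = 2758.9117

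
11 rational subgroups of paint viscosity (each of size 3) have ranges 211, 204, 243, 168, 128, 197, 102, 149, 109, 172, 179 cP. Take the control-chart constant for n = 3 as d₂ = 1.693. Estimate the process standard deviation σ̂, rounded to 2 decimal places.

99.98

R̄ = (211 + 204 + 243 + 168 + 128 + 197 + 102 + 149 + 109 + 172 + 179) / 11 = 169.2727
σ̂ = R̄ / d₂ = 169.2727 / 1.693 = 99.9839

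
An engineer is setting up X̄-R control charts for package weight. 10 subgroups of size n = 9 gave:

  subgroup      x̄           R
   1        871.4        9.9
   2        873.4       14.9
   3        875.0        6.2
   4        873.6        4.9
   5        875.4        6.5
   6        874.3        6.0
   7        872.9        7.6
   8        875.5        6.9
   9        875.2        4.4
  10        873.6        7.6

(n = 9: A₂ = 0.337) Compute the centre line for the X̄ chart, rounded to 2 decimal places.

874.03

X̄̄ = (871.4 + 873.4 + 875.0 + 873.6 + 875.4 + 874.3 + 872.9 + 875.5 + 875.2 + 873.6) / 10 = 8740.3000 / 10 = 874.0300
CL = X̄̄ = 874.0300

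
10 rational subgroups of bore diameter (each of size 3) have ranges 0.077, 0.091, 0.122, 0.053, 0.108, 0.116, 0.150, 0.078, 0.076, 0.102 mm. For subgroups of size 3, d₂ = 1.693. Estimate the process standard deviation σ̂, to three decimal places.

R̄ = (0.077 + 0.091 + 0.122 + 0.053 + 0.108 + 0.116 + 0.150 + 0.078 + 0.076 + 0.102) / 10 = 0.0973
σ̂ = R̄ / d₂ = 0.0973 / 1.693 = 0.0575

0.057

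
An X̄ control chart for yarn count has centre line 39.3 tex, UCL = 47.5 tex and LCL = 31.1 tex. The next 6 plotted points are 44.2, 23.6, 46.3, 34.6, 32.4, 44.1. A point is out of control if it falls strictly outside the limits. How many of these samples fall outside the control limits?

1

Compare each point to [31.1, 47.5]: sample 2 = 23.6 < LCL.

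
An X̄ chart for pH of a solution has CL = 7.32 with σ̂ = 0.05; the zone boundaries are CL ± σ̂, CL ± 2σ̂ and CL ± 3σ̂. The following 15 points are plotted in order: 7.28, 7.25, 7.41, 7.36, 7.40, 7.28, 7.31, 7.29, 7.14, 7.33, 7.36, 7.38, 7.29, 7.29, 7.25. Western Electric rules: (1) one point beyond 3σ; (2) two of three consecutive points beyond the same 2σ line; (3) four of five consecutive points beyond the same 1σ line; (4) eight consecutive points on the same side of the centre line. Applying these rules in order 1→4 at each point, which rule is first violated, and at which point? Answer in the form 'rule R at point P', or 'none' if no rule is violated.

rule 1 at point 9

Zone of each point (C = within 1σ̂, B = 1σ̂–2σ̂, A = 2σ̂–3σ̂, * = beyond 3σ̂; sign = side of CL): 1:-C, 2:-B, 3:+B, 4:+C, 5:+B, 6:-C, 7:-C, 8:-C, 9:-*, 10:+C, 11:+C, 12:+B, 13:-C, 14:-C, 15:-B
Rule 1 (one point beyond the 3σ limits) is satisfied at point 9.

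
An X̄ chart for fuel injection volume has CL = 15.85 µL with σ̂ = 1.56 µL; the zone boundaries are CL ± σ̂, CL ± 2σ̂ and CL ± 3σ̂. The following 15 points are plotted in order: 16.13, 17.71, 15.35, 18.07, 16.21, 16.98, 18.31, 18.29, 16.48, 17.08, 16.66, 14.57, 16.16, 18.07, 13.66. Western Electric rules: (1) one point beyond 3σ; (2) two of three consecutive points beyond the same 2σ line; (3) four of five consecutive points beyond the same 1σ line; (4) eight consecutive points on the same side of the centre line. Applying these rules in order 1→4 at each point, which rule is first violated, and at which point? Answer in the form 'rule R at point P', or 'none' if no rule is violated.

Zone of each point (C = within 1σ̂, B = 1σ̂–2σ̂, A = 2σ̂–3σ̂, * = beyond 3σ̂; sign = side of CL): 1:+C, 2:+B, 3:-C, 4:+B, 5:+C, 6:+C, 7:+B, 8:+B, 9:+C, 10:+C, 11:+C, 12:-C, 13:+C, 14:+B, 15:-B
Rule 4 (eight consecutive points on the same side of the centre line) is satisfied at point 11.

rule 4 at point 11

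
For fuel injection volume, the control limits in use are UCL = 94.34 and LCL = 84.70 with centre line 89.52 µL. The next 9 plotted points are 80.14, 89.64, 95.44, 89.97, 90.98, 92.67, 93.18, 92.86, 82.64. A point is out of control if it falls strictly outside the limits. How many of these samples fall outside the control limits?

Compare each point to [84.70, 94.34]: sample 1 = 80.14 < LCL; sample 3 = 95.44 > UCL; sample 9 = 82.64 < LCL.

3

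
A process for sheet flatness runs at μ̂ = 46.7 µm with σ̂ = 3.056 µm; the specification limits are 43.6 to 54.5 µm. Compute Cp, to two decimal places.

0.59

Cp = (USL − LSL) / (6σ̂) = (54.5 − 43.6) / (6 × 3.056) = 10.9000 / 18.3360 = 0.5945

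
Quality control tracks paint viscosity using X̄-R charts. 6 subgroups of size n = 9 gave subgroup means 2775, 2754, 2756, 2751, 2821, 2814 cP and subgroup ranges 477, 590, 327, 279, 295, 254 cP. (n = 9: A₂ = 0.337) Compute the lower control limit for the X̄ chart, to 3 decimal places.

2653.698

X̄̄ = (2775 + 2754 + 2756 + 2751 + 2821 + 2814) / 6 = 16671.0000 / 6 = 2778.5000
R̄ = (477 + 590 + 327 + 279 + 295 + 254) / 6 = 2222.0000 / 6 = 370.3333
LCL = X̄̄ − A₂·R̄ = 2778.5000 − 0.337 × 370.3333 = 2653.6977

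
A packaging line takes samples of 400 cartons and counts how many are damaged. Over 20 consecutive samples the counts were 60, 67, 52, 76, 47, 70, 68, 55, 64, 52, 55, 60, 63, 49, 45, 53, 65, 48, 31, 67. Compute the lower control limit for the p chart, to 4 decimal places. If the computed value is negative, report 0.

p̄ = Σdᵢ / (k·n) = 1147 / (20 × 400) = 0.14338
LCL = p̄ − 3·√(p̄(1−p̄)/n) = 0.14338 − 3 × 0.01752 = 0.09081

0.0908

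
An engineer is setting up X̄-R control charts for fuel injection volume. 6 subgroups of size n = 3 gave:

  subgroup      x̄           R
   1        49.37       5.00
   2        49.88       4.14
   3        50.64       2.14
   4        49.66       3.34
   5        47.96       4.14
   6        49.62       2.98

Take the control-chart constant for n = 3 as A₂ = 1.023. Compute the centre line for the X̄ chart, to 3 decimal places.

X̄̄ = (49.37 + 49.88 + 50.64 + 49.66 + 47.96 + 49.62) / 6 = 297.1300 / 6 = 49.5217
CL = X̄̄ = 49.5217

49.522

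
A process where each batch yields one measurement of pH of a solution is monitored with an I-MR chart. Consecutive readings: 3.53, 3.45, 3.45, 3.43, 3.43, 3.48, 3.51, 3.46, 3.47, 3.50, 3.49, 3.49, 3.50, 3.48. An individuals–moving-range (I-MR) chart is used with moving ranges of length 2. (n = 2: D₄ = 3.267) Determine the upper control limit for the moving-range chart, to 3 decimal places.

0.078

Moving ranges: 0.08, 0.00, 0.02, 0.00, 0.05, 0.03, 0.05, 0.01, 0.03, 0.01, 0.00, 0.01, 0.02; M̄R̄ = 0.3100 / 13 = 0.0238
UCL_MR = D₄·M̄R̄ = 3.267 × 0.0238 = 0.0779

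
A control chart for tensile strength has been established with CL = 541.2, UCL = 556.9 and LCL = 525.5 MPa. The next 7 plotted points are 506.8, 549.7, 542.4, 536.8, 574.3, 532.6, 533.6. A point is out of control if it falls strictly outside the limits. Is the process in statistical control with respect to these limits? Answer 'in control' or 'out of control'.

out of control

Compare each point to [525.5, 556.9]: sample 1 = 506.8 < LCL; sample 5 = 574.3 > UCL.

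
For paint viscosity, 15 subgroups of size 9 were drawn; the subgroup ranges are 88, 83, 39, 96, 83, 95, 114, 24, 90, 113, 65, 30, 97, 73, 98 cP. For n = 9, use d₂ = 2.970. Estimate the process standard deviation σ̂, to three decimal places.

26.667

R̄ = (88 + 83 + 39 + 96 + 83 + 95 + 114 + 24 + 90 + 113 + 65 + 30 + 97 + 73 + 98) / 15 = 79.2000
σ̂ = R̄ / d₂ = 79.2000 / 2.970 = 26.6667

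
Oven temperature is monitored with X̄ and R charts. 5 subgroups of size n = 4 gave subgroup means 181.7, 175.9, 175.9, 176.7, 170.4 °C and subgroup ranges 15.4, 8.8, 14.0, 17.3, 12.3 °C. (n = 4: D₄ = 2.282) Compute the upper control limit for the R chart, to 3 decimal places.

R̄ = (15.4 + 8.8 + 14.0 + 17.3 + 12.3) / 5 = 67.8000 / 5 = 13.5600
UCL_R = D₄·R̄ = 2.282 × 13.5600 = 30.9439

30.944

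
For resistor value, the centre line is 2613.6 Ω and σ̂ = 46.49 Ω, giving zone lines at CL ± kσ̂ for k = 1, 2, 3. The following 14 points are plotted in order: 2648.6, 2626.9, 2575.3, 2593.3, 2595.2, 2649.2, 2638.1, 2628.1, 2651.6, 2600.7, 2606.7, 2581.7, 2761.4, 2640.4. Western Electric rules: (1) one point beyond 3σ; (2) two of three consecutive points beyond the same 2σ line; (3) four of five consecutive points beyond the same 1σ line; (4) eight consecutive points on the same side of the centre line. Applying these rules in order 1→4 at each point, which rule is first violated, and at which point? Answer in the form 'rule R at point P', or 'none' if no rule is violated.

Zone of each point (C = within 1σ̂, B = 1σ̂–2σ̂, A = 2σ̂–3σ̂, * = beyond 3σ̂; sign = side of CL): 1:+C, 2:+C, 3:-C, 4:-C, 5:-C, 6:+C, 7:+C, 8:+C, 9:+C, 10:-C, 11:-C, 12:-C, 13:+*, 14:+C
Rule 1 (one point beyond the 3σ limits) is satisfied at point 13.

rule 1 at point 13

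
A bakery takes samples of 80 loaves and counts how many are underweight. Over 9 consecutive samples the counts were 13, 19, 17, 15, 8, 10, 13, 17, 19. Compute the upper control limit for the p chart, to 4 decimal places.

p̄ = Σdᵢ / (k·n) = 131 / (9 × 80) = 0.18194
UCL = p̄ + 3·√(p̄(1−p̄)/n) = 0.18194 + 3 × √(0.18194×0.81806/80) = 0.18194 + 3 × 0.04313 = 0.31135

0.3113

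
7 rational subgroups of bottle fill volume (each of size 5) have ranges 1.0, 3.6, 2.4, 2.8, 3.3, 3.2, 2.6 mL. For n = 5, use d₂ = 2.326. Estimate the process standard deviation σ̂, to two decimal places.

R̄ = (1.0 + 3.6 + 2.4 + 2.8 + 3.3 + 3.2 + 2.6) / 7 = 2.7000
σ̂ = R̄ / d₂ = 2.7000 / 2.326 = 1.1608

1.16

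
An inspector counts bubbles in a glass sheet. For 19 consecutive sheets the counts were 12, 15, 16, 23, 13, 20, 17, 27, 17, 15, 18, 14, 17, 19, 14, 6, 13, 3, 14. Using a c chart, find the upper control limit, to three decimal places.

27.202

c̄ = (12 + 15 + 16 + 23 + 13 + 20 + 17 + 27 + 17 + 15 + 18 + 14 + 17 + 19 + 14 + 6 + 13 + 3 + 14) / 19 = 293 / 19 = 15.4211
UCL = c̄ + 3√c̄ = 15.4211 + 3 × √15.4211 = 15.4211 + 3 × 3.9270 = 27.2019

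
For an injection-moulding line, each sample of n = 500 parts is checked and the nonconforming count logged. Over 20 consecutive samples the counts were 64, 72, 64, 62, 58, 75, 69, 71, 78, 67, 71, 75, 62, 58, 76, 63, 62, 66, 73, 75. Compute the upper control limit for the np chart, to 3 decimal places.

p̄ = Σdᵢ / (k·n) = 1361 / (20 × 500) = 0.13610
UCL = np̄ + 3·√(np̄(1−p̄)) = 68.0500 + 3 × √(68.0500×0.86390) = 68.0500 + 3 × 7.6674 = 91.0521

91.052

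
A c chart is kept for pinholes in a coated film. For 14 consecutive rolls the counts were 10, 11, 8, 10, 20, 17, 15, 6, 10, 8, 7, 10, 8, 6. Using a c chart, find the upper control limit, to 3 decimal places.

20.117

c̄ = (10 + 11 + 8 + 10 + 20 + 17 + 15 + 6 + 10 + 8 + 7 + 10 + 8 + 6) / 14 = 146 / 14 = 10.4286
UCL = c̄ + 3√c̄ = 10.4286 + 3 × √10.4286 = 10.4286 + 3 × 3.2293 = 20.1166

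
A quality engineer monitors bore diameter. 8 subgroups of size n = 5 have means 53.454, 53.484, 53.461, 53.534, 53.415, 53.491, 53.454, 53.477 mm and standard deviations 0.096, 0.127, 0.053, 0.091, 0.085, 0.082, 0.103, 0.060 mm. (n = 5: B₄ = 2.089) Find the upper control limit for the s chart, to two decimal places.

s̄ = (0.096 + 0.127 + 0.053 + 0.091 + 0.085 + 0.082 + 0.103 + 0.060) / 8 = 0.0871
UCL_s = B₄·s̄ = 2.089 × 0.0871 = 0.1820

0.18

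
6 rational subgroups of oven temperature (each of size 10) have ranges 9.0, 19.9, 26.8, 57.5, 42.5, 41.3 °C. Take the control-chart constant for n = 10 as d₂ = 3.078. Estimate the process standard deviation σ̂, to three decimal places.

10.667

R̄ = (9.0 + 19.9 + 26.8 + 57.5 + 42.5 + 41.3) / 6 = 32.8333
σ̂ = R̄ / d₂ = 32.8333 / 3.078 = 10.6671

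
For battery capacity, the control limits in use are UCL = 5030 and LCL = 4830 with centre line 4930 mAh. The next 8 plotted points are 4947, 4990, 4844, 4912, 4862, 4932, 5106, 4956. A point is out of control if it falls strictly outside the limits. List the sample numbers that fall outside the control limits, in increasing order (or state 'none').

7

Compare each point to [4830, 5030]: sample 7 = 5106 > UCL.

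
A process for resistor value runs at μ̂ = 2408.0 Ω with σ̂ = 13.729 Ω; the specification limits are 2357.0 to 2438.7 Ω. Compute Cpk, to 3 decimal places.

0.745

Cpu = (USL − μ̂) / (3σ̂) = (2438.7 − 2408.0) / (3 × 13.729) = 0.7454; Cpl = (μ̂ − LSL) / (3σ̂) = (2408.0 − 2357.0) / (3 × 13.729) = 1.2383; Cpk = min(Cpu, Cpl) = 0.7454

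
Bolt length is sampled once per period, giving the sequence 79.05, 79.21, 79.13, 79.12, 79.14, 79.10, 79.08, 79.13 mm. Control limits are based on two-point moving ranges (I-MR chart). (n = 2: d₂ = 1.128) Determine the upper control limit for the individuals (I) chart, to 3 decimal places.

X̄ = (79.05 + 79.21 + 79.13 + 79.12 + 79.14 + 79.10 + 79.08 + 79.13) / 8 = 79.1200
Moving ranges: 0.16, 0.08, 0.01, 0.02, 0.04, 0.02, 0.05; M̄R̄ = 0.3800 / 7 = 0.0543
UCL = X̄ + 3·M̄R̄/d₂ = 79.1200 + 3 × 0.0543 / 1.128 = 79.2644

79.264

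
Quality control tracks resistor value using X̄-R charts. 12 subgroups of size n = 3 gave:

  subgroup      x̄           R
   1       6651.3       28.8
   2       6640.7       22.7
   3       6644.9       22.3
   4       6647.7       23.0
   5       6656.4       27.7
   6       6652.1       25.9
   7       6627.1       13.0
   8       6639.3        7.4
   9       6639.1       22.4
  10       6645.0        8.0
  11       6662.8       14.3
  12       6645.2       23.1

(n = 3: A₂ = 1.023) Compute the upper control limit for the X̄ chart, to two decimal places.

X̄̄ = (6651.3 + 6640.7 + 6644.9 + 6647.7 + 6656.4 + 6652.1 + 6627.1 + 6639.3 + 6639.1 + 6645.0 + 6662.8 + 6645.2) / 12 = 79751.6000 / 12 = 6645.9667
R̄ = (28.8 + 22.7 + 22.3 + 23.0 + 27.7 + 25.9 + 13.0 + 7.4 + 22.4 + 8.0 + 14.3 + 23.1) / 12 = 238.6000 / 12 = 19.8833
UCL = X̄̄ + A₂·R̄ = 6645.9667 + 1.023 × 19.8833 = 6666.3073

6666.31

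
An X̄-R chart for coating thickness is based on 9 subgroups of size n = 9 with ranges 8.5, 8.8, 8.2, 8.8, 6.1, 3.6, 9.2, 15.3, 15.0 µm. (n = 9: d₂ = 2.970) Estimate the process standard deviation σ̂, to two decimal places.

3.12

R̄ = (8.5 + 8.8 + 8.2 + 8.8 + 6.1 + 3.6 + 9.2 + 15.3 + 15.0) / 9 = 9.2778
σ̂ = R̄ / d₂ = 9.2778 / 2.970 = 3.1238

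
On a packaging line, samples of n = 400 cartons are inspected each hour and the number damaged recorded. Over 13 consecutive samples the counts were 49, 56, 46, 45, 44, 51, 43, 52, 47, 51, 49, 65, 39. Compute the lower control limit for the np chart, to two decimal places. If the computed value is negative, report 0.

p̄ = Σdᵢ / (k·n) = 637 / (13 × 400) = 0.12250
LCL = np̄ − 3·√(np̄(1−p̄)) = 49.0000 − 3 × 6.5572 = 29.3283

29.33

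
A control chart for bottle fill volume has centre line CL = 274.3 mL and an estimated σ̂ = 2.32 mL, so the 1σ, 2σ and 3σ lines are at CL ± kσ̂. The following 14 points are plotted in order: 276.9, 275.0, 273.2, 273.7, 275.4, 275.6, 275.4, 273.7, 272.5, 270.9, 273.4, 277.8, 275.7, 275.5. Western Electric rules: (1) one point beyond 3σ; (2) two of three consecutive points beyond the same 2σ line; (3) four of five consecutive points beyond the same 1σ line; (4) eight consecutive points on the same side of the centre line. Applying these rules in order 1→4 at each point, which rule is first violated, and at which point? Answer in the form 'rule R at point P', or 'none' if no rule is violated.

Zone of each point (C = within 1σ̂, B = 1σ̂–2σ̂, A = 2σ̂–3σ̂, * = beyond 3σ̂; sign = side of CL): 1:+B, 2:+C, 3:-C, 4:-C, 5:+C, 6:+C, 7:+C, 8:-C, 9:-C, 10:-B, 11:-C, 12:+B, 13:+C, 14:+C
No rule fires across all 14 points.

none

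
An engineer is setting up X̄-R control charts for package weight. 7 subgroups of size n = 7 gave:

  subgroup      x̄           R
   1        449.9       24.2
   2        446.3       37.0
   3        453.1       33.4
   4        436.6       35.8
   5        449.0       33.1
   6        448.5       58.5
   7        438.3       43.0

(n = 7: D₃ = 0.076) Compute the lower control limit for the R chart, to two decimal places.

2.88

R̄ = (24.2 + 37.0 + 33.4 + 35.8 + 33.1 + 58.5 + 43.0) / 7 = 265.0000 / 7 = 37.8571
LCL_R = D₃·R̄ = 0.076 × 37.8571 = 2.8771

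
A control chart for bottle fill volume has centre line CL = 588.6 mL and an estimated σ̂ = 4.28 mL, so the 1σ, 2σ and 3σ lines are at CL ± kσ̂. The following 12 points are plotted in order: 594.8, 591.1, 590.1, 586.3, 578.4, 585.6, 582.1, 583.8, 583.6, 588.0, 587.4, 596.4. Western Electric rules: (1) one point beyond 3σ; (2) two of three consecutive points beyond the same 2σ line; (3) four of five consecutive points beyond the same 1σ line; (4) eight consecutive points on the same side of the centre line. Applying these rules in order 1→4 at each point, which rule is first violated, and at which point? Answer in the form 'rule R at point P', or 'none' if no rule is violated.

rule 3 at point 9

Zone of each point (C = within 1σ̂, B = 1σ̂–2σ̂, A = 2σ̂–3σ̂, * = beyond 3σ̂; sign = side of CL): 1:+B, 2:+C, 3:+C, 4:-C, 5:-A, 6:-C, 7:-B, 8:-B, 9:-B, 10:-C, 11:-C, 12:+B
Rule 3 (four of five consecutive points beyond the same 1σ limit) is satisfied at point 9.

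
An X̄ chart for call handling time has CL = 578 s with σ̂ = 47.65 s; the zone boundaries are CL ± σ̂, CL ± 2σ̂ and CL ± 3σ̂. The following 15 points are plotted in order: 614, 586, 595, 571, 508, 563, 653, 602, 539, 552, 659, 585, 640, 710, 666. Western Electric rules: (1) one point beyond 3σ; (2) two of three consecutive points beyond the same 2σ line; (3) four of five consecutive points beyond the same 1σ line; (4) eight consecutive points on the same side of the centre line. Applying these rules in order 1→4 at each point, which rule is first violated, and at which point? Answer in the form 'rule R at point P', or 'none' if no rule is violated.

Zone of each point (C = within 1σ̂, B = 1σ̂–2σ̂, A = 2σ̂–3σ̂, * = beyond 3σ̂; sign = side of CL): 1:+C, 2:+C, 3:+C, 4:-C, 5:-B, 6:-C, 7:+B, 8:+C, 9:-C, 10:-C, 11:+B, 12:+C, 13:+B, 14:+A, 15:+B
Rule 3 (four of five consecutive points beyond the same 1σ limit) is satisfied at point 15.

rule 3 at point 15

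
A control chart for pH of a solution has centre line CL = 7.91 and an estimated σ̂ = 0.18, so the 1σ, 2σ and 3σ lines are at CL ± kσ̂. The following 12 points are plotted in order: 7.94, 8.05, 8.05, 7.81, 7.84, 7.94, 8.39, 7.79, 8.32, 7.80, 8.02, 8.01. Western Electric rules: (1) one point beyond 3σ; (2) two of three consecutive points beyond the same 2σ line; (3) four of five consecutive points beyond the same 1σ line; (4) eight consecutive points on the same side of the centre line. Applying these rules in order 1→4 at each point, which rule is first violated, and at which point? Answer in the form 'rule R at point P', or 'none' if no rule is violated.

Zone of each point (C = within 1σ̂, B = 1σ̂–2σ̂, A = 2σ̂–3σ̂, * = beyond 3σ̂; sign = side of CL): 1:+C, 2:+C, 3:+C, 4:-C, 5:-C, 6:+C, 7:+A, 8:-C, 9:+A, 10:-C, 11:+C, 12:+C
Rule 2 (two of three consecutive points beyond the same 2σ limit) is satisfied at point 9.

rule 2 at point 9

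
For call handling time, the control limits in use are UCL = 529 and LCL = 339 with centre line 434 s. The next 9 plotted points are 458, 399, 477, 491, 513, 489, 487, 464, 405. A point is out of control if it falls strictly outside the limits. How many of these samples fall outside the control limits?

All 9 points lie within [339, 529].

0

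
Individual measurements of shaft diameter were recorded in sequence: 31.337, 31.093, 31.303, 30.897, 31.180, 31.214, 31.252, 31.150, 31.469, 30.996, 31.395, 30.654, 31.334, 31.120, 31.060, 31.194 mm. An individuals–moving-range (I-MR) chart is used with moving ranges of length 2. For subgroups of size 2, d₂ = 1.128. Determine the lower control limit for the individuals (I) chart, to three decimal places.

X̄ = (31.337 + 31.093 + 31.303 + 30.897 + 31.180 + 31.214 + 31.252 + 31.150 + 31.469 + 30.996 + 31.395 + 30.654 + 31.334 + 31.120 + 31.060 + 31.194) / 16 = 31.1655
Moving ranges: 0.244, 0.210, 0.406, 0.283, 0.034, 0.038, 0.102, 0.319, 0.473, 0.399, 0.741, 0.680, 0.214, 0.060, 0.134; M̄R̄ = 4.3370 / 15 = 0.2891
LCL = X̄ − 3·M̄R̄/d₂ = 31.1655 − 3 × 0.2891 / 1.128 = 30.3965

30.397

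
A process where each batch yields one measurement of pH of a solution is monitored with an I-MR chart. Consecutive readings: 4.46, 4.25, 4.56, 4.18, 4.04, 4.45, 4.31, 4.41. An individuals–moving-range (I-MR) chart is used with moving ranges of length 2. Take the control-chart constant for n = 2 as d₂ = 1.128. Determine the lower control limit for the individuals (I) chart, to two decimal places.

3.69

X̄ = (4.46 + 4.25 + 4.56 + 4.18 + 4.04 + 4.45 + 4.31 + 4.41) / 8 = 4.3325
Moving ranges: 0.21, 0.31, 0.38, 0.14, 0.41, 0.14, 0.10; M̄R̄ = 1.6900 / 7 = 0.2414
LCL = X̄ − 3·M̄R̄/d₂ = 4.3325 − 3 × 0.2414 / 1.128 = 3.6904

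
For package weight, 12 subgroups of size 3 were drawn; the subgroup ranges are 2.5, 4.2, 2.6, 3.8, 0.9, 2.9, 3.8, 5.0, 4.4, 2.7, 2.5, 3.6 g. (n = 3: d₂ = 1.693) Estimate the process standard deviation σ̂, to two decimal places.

R̄ = (2.5 + 4.2 + 2.6 + 3.8 + 0.9 + 2.9 + 3.8 + 5.0 + 4.4 + 2.7 + 2.5 + 3.6) / 12 = 3.2417
σ̂ = R̄ / d₂ = 3.2417 / 1.693 = 1.9147

1.91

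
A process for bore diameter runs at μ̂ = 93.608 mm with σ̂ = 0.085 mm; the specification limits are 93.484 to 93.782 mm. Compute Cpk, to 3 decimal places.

Cpu = (USL − μ̂) / (3σ̂) = (93.782 − 93.608) / (3 × 0.085) = 0.6824; Cpl = (μ̂ − LSL) / (3σ̂) = (93.608 − 93.484) / (3 × 0.085) = 0.4863; Cpk = min(Cpu, Cpl) = 0.4863

0.486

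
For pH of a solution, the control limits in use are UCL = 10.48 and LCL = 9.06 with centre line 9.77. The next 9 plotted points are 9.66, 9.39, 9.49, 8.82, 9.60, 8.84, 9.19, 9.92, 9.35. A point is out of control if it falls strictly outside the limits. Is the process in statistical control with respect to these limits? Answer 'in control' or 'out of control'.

Compare each point to [9.06, 10.48]: sample 4 = 8.82 < LCL; sample 6 = 8.84 < LCL.

out of control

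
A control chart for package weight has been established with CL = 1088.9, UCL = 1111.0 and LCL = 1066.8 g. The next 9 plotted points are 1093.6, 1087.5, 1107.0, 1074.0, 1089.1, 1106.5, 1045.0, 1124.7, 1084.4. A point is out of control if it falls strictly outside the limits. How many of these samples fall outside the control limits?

Compare each point to [1066.8, 1111.0]: sample 7 = 1045.0 < LCL; sample 8 = 1124.7 > UCL.

2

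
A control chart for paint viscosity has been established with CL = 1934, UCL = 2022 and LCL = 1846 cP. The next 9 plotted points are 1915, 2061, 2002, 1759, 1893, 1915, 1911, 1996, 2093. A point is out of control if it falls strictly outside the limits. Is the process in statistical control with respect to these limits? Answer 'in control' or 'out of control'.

Compare each point to [1846, 2022]: sample 2 = 2061 > UCL; sample 4 = 1759 < LCL; sample 9 = 2093 > UCL.

out of control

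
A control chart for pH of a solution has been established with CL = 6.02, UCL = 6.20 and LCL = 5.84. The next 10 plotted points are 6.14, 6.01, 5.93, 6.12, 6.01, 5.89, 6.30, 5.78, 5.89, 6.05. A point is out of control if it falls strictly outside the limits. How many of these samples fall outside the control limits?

Compare each point to [5.84, 6.20]: sample 7 = 6.30 > UCL; sample 8 = 5.78 < LCL.

2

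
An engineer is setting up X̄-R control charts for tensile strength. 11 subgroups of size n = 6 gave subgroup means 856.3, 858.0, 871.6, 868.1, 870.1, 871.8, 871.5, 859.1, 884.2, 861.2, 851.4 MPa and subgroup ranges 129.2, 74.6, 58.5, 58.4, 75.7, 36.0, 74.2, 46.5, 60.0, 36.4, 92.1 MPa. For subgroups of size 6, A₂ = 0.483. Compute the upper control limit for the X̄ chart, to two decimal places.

X̄̄ = (856.3 + 858.0 + 871.6 + 868.1 + 870.1 + 871.8 + 871.5 + 859.1 + 884.2 + 861.2 + 851.4) / 11 = 9523.3000 / 11 = 865.7545
R̄ = (129.2 + 74.6 + 58.5 + 58.4 + 75.7 + 36.0 + 74.2 + 46.5 + 60.0 + 36.4 + 92.1) / 11 = 741.6000 / 11 = 67.4182
UCL = X̄̄ + A₂·R̄ = 865.7545 + 0.483 × 67.4182 = 898.3175

898.32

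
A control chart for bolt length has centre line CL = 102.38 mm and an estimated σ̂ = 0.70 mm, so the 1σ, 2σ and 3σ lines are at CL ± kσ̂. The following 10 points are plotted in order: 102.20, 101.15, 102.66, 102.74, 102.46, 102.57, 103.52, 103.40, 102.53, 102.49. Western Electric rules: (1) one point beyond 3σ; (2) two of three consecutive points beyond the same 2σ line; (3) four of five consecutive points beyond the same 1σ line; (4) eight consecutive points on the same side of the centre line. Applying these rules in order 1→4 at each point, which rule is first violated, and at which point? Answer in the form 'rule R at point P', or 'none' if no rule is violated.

Zone of each point (C = within 1σ̂, B = 1σ̂–2σ̂, A = 2σ̂–3σ̂, * = beyond 3σ̂; sign = side of CL): 1:-C, 2:-B, 3:+C, 4:+C, 5:+C, 6:+C, 7:+B, 8:+B, 9:+C, 10:+C
Rule 4 (eight consecutive points on the same side of the centre line) is satisfied at point 10.

rule 4 at point 10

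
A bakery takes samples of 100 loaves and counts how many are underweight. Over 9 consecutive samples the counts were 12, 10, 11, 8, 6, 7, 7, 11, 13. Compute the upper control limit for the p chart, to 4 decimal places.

p̄ = Σdᵢ / (k·n) = 85 / (9 × 100) = 0.09444
UCL = p̄ + 3·√(p̄(1−p̄)/n) = 0.09444 + 3 × √(0.09444×0.90556/100) = 0.09444 + 3 × 0.02924 = 0.18218

0.1822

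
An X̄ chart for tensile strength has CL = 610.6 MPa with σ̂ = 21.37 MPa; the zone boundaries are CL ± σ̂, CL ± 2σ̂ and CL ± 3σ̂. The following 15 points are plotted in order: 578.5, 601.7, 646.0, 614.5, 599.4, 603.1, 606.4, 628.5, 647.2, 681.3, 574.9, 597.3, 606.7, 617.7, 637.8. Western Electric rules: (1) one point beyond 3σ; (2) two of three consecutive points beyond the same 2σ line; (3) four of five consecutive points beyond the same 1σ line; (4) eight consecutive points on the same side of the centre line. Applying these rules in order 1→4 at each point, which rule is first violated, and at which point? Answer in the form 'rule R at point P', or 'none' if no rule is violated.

Zone of each point (C = within 1σ̂, B = 1σ̂–2σ̂, A = 2σ̂–3σ̂, * = beyond 3σ̂; sign = side of CL): 1:-B, 2:-C, 3:+B, 4:+C, 5:-C, 6:-C, 7:-C, 8:+C, 9:+B, 10:+*, 11:-B, 12:-C, 13:-C, 14:+C, 15:+B
Rule 1 (one point beyond the 3σ limits) is satisfied at point 10.

rule 1 at point 10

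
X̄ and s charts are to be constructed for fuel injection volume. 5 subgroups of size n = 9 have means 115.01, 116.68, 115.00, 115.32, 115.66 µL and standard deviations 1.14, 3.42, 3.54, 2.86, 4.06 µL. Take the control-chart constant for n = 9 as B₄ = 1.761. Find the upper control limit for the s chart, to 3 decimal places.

5.290

s̄ = (1.14 + 3.42 + 3.54 + 2.86 + 4.06) / 5 = 3.0040
UCL_s = B₄·s̄ = 1.761 × 3.0040 = 5.2900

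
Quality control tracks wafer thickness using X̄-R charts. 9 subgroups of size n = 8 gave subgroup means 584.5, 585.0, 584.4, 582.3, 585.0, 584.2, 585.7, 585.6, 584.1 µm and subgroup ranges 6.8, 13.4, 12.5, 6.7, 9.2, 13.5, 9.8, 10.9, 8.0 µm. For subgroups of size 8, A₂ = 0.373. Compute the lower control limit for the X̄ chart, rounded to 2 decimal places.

X̄̄ = (584.5 + 585.0 + 584.4 + 582.3 + 585.0 + 584.2 + 585.7 + 585.6 + 584.1) / 9 = 5260.8000 / 9 = 584.5333
R̄ = (6.8 + 13.4 + 12.5 + 6.7 + 9.2 + 13.5 + 9.8 + 10.9 + 8.0) / 9 = 90.8000 / 9 = 10.0889
LCL = X̄̄ − A₂·R̄ = 584.5333 − 0.373 × 10.0889 = 580.7702

580.77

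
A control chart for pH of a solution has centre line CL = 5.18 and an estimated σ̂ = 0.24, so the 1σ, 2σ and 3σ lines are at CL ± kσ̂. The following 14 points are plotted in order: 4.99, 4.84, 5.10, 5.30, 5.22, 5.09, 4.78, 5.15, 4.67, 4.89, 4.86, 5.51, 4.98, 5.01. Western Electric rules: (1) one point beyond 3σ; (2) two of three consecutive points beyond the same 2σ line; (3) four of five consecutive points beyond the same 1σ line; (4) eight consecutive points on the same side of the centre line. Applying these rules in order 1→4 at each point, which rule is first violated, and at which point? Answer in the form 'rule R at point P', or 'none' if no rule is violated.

Zone of each point (C = within 1σ̂, B = 1σ̂–2σ̂, A = 2σ̂–3σ̂, * = beyond 3σ̂; sign = side of CL): 1:-C, 2:-B, 3:-C, 4:+C, 5:+C, 6:-C, 7:-B, 8:-C, 9:-A, 10:-B, 11:-B, 12:+B, 13:-C, 14:-C
Rule 3 (four of five consecutive points beyond the same 1σ limit) is satisfied at point 11.

rule 3 at point 11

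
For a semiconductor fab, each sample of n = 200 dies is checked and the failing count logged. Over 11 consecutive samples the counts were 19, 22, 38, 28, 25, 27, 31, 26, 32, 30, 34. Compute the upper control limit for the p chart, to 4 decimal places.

p̄ = Σdᵢ / (k·n) = 312 / (11 × 200) = 0.14182
UCL = p̄ + 3·√(p̄(1−p̄)/n) = 0.14182 + 3 × √(0.14182×0.85818/200) = 0.14182 + 3 × 0.02467 = 0.21582

0.2158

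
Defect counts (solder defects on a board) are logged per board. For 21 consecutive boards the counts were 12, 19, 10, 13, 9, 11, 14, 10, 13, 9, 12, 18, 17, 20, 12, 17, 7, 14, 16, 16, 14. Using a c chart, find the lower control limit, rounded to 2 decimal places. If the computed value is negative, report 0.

2.46

c̄ = (12 + 19 + 10 + 13 + 9 + 11 + 14 + 10 + 13 + 9 + 12 + 18 + 17 + 20 + 12 + 17 + 7 + 14 + 16 + 16 + 14) / 21 = 283 / 21 = 13.4762
LCL = c̄ − 3√c̄ = 13.4762 − 3 × 3.6710 = 2.4632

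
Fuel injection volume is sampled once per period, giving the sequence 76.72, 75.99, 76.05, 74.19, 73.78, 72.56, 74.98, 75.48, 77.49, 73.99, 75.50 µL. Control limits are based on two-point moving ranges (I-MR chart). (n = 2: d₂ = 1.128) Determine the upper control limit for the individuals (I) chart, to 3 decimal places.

78.939

X̄ = (76.72 + 75.99 + 76.05 + 74.19 + 73.78 + 72.56 + 74.98 + 75.48 + 77.49 + 73.99 + 75.50) / 11 = 75.1573
Moving ranges: 0.73, 0.06, 1.86, 0.41, 1.22, 2.42, 0.50, 2.01, 3.50, 1.51; M̄R̄ = 14.2200 / 10 = 1.4220
UCL = X̄ + 3·M̄R̄/d₂ = 75.1573 + 3 × 1.4220 / 1.128 = 78.9392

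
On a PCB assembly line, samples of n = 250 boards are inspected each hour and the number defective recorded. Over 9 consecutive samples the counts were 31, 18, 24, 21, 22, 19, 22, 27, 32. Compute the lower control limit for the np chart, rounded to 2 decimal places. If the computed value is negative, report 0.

10.03

p̄ = Σdᵢ / (k·n) = 216 / (9 × 250) = 0.09600
LCL = np̄ − 3·√(np̄(1−p̄)) = 24.0000 − 3 × 4.6579 = 10.0263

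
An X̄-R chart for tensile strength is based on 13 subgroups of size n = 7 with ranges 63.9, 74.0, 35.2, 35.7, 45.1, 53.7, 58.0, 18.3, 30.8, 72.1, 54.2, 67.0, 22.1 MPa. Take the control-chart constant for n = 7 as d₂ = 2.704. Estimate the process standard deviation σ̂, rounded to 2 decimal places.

17.93

R̄ = (63.9 + 74.0 + 35.2 + 35.7 + 45.1 + 53.7 + 58.0 + 18.3 + 30.8 + 72.1 + 54.2 + 67.0 + 22.1) / 13 = 48.4692
σ̂ = R̄ / d₂ = 48.4692 / 2.704 = 17.9250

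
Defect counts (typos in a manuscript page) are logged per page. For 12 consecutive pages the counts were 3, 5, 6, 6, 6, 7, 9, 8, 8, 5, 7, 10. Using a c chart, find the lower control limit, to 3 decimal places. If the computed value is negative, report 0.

c̄ = (3 + 5 + 6 + 6 + 6 + 7 + 9 + 8 + 8 + 5 + 7 + 10) / 12 = 80 / 12 = 6.6667
LCL = c̄ − 3√c̄ = 6.6667 − 3 × 2.5820 = -1.0793 → 0 (cannot be negative)

0.000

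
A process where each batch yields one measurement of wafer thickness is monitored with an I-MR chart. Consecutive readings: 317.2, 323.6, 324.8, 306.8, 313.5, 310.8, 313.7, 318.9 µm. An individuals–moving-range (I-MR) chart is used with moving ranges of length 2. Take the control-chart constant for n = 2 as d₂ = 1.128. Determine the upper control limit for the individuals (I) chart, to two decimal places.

332.54

X̄ = (317.2 + 323.6 + 324.8 + 306.8 + 313.5 + 310.8 + 313.7 + 318.9) / 8 = 316.1625
Moving ranges: 6.4, 1.2, 18.0, 6.7, 2.7, 2.9, 5.2; M̄R̄ = 43.1000 / 7 = 6.1571
UCL = X̄ + 3·M̄R̄/d₂ = 316.1625 + 3 × 6.1571 / 1.128 = 332.5379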